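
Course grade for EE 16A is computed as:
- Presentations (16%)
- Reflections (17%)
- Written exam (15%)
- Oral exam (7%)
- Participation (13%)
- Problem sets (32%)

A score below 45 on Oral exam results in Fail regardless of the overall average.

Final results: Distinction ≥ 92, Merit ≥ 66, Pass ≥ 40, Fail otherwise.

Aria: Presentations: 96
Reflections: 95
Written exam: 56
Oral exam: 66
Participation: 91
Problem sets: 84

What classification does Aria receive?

Merit

Oral exam score 66 ≥ 45: minimum met.
Weighted total:
  Presentations 96 × 0.16 = 15.36
  Reflections 95 × 0.17 = 16.15
  Written exam 56 × 0.15 = 8.4
  Oral exam 66 × 0.07 = 4.62
  Participation 91 × 0.13 = 11.83
  Problem sets 84 × 0.32 = 26.88
Sum = 83.24
83.24 is ≥ 66 and < 92 → Merit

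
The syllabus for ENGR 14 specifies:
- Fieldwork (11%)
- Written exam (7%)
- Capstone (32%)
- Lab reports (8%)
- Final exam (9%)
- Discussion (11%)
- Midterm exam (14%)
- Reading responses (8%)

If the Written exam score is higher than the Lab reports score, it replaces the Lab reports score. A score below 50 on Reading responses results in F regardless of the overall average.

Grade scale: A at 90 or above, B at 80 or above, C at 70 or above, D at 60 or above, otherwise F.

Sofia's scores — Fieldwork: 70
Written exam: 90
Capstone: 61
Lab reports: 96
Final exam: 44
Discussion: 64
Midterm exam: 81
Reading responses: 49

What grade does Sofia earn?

Written exam (90) ≤ Lab reports (96), so Lab reports stays at 96.
Reading responses score 49 < 50: minimum not met.
Weighted total:
  Fieldwork 70 × 0.11 = 7.7
  Written exam 90 × 0.07 = 6.3
  Capstone 61 × 0.32 = 19.52
  Lab reports 96 × 0.08 = 7.68
  Final exam 44 × 0.09 = 3.96
  Discussion 64 × 0.11 = 7.04
  Midterm exam 81 × 0.14 = 11.34
  Reading responses 49 × 0.08 = 3.92
Sum = 67.46
Because the Reading responses minimum was not met, the result is F.

F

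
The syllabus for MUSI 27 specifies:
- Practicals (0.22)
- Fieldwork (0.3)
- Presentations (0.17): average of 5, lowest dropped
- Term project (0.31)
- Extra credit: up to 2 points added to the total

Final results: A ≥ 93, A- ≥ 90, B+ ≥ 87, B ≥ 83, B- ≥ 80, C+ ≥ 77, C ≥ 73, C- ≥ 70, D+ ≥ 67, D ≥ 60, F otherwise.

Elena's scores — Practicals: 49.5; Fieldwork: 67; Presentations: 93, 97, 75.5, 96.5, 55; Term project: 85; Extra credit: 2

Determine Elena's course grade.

C

Presentations: drop 55 → average of remaining 4 = 362/4 = 90.5
Weighted total:
  Practicals 49.5 × 0.22 = 10.89
  Fieldwork 67 × 0.3 = 20.1
  Presentations 90.5 × 0.17 = 15.385
  Term project 85 × 0.31 = 26.35
Sum = 72.725
Extra credit: 72.725 + 2 = 74.725
74.725 is ≥ 73 and < 77 → C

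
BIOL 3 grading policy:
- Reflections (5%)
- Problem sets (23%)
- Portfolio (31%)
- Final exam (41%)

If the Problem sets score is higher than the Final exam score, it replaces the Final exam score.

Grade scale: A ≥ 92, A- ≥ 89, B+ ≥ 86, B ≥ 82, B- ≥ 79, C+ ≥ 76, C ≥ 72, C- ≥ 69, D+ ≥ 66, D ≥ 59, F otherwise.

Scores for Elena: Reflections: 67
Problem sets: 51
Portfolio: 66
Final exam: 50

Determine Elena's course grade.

Problem sets (51) > Final exam (50), so Final exam counts as 51.
Weighted total:
  Reflections 67 × 0.05 = 3.35
  Problem sets 51 × 0.23 = 11.73
  Portfolio 66 × 0.31 = 20.46
  Final exam 51 × 0.41 = 20.91
Sum = 56.45
56.45 < 59 → F

F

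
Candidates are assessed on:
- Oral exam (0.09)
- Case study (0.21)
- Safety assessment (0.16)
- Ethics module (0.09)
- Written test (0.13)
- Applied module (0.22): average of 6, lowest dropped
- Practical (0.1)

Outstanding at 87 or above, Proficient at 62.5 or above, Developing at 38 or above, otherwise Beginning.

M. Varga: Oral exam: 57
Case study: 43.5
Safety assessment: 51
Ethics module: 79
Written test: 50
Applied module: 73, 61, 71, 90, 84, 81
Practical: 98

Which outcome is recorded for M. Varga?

Proficient

Applied module: drop 61 → average of remaining 5 = 399/5 = 79.8
Weighted total:
  Oral exam 57 × 0.09 = 5.13
  Case study 43.5 × 0.21 = 9.135
  Safety assessment 51 × 0.16 = 8.16
  Ethics module 79 × 0.09 = 7.11
  Written test 50 × 0.13 = 6.5
  Applied module 79.8 × 0.22 = 17.556
  Practical 98 × 0.1 = 9.8
Sum = 63.391
63.391 is ≥ 62.5 and < 87 → Proficient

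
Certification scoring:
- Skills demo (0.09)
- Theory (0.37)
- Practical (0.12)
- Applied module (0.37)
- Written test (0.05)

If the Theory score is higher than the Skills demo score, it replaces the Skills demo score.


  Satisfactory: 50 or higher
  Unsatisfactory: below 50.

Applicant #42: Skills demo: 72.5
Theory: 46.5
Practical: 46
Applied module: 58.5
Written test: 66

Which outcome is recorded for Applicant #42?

Satisfactory

Theory (46.5) ≤ Skills demo (72.5), so Skills demo stays at 72.5.
Weighted total:
  Skills demo 72.5 × 0.09 = 6.525
  Theory 46.5 × 0.37 = 17.205
  Practical 46 × 0.12 = 5.52
  Applied module 58.5 × 0.37 = 21.645
  Written test 66 × 0.05 = 3.3
Sum = 54.195
54.195 ≥ 50 → Satisfactory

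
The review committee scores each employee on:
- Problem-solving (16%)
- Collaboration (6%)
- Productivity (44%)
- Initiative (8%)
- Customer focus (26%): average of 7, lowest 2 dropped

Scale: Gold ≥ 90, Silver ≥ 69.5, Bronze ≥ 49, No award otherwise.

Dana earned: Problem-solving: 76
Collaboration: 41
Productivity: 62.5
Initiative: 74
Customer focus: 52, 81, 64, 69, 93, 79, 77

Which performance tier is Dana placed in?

Customer focus: drop 52, 64 → average of remaining 5 = 399/5 = 79.8
Weighted total:
  Problem-solving 76 × 0.16 = 12.16
  Collaboration 41 × 0.06 = 2.46
  Productivity 62.5 × 0.44 = 27.5
  Initiative 74 × 0.08 = 5.92
  Customer focus 79.8 × 0.26 = 20.748
Sum = 68.788
68.788 is ≥ 49 and < 69.5 → Bronze

Bronze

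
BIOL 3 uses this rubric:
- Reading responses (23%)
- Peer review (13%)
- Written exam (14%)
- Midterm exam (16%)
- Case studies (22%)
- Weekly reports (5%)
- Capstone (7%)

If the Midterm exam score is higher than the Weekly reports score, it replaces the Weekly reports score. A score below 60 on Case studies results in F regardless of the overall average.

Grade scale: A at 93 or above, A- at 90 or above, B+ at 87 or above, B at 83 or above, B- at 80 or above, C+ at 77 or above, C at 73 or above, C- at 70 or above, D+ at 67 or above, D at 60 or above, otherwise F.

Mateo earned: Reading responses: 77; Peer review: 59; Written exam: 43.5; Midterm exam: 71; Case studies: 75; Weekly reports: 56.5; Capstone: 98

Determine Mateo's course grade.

Midterm exam (71) > Weekly reports (56.5), so Weekly reports counts as 71.
Case studies score 75 ≥ 60: minimum met.
Weighted total:
  Reading responses 77 × 0.23 = 17.71
  Peer review 59 × 0.13 = 7.67
  Written exam 43.5 × 0.14 = 6.09
  Midterm exam 71 × 0.16 = 11.36
  Case studies 75 × 0.22 = 16.5
  Weekly reports 71 × 0.05 = 3.55
  Capstone 98 × 0.07 = 6.86
Sum = 69.74
69.74 is ≥ 67 and < 70 → D+

D+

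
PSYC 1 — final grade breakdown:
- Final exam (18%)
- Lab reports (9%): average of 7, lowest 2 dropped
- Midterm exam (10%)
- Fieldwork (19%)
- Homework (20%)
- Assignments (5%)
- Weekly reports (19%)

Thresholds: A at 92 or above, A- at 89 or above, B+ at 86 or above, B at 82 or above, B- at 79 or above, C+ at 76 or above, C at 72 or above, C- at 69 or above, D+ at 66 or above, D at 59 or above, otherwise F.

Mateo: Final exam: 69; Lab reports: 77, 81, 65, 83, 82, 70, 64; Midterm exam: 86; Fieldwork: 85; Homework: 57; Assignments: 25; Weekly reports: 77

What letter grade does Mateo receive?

Lab reports: drop 64, 65 → average of remaining 5 = 393/5 = 78.6
Weighted total:
  Final exam 69 × 0.18 = 12.42
  Lab reports 78.6 × 0.09 = 7.074
  Midterm exam 86 × 0.1 = 8.6
  Fieldwork 85 × 0.19 = 16.15
  Homework 57 × 0.2 = 11.4
  Assignments 25 × 0.05 = 1.25
  Weekly reports 77 × 0.19 = 14.63
Sum = 71.524
71.524 is ≥ 69 and < 72 → C-

C-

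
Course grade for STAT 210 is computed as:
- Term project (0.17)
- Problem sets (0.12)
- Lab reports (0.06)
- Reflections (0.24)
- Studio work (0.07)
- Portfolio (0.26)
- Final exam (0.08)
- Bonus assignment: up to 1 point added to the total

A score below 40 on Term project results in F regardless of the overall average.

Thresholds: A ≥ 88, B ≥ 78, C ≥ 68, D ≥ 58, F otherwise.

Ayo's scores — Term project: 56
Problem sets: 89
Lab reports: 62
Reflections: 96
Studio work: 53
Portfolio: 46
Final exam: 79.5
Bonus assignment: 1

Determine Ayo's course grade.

C

Term project score 56 ≥ 40: minimum met.
Weighted total:
  Term project 56 × 0.17 = 9.52
  Problem sets 89 × 0.12 = 10.68
  Lab reports 62 × 0.06 = 3.72
  Reflections 96 × 0.24 = 23.04
  Studio work 53 × 0.07 = 3.71
  Portfolio 46 × 0.26 = 11.96
  Final exam 79.5 × 0.08 = 6.36
Sum = 68.99
Bonus assignment: 68.99 + 1 = 69.99
69.99 is ≥ 68 and < 78 → C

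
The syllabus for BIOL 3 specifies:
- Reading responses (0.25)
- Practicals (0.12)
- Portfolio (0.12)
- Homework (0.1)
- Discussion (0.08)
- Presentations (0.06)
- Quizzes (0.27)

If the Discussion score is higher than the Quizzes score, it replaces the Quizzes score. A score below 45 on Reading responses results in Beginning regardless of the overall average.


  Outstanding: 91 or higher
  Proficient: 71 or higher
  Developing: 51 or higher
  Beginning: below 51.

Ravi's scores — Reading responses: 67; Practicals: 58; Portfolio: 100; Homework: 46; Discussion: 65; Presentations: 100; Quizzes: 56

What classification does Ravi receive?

Discussion (65) > Quizzes (56), so Quizzes counts as 65.
Reading responses score 67 ≥ 45: minimum met.
Weighted total:
  Reading responses 67 × 0.25 = 16.75
  Practicals 58 × 0.12 = 6.96
  Portfolio 100 × 0.12 = 12
  Homework 46 × 0.1 = 4.6
  Discussion 65 × 0.08 = 5.2
  Presentations 100 × 0.06 = 6
  Quizzes 65 × 0.27 = 17.55
Sum = 69.06
69.06 is ≥ 51 and < 71 → Developing

Developing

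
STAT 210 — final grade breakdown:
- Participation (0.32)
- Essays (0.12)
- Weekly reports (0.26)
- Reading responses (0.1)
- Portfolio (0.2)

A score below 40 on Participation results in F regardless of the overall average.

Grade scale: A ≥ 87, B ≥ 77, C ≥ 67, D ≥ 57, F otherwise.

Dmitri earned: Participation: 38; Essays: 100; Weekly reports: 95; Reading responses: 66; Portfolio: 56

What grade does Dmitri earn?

F

Participation score 38 < 40: minimum not met.
Weighted total:
  Participation 38 × 0.32 = 12.16
  Essays 100 × 0.12 = 12
  Weekly reports 95 × 0.26 = 24.7
  Reading responses 66 × 0.1 = 6.6
  Portfolio 56 × 0.2 = 11.2
Sum = 66.66
Because the Participation minimum was not met, the result is F.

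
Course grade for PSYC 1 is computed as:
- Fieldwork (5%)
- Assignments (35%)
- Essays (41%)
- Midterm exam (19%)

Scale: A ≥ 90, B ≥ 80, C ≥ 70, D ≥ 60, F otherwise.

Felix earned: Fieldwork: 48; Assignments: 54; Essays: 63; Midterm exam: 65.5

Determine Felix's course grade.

F

Weighted total:
  Fieldwork 48 × 0.05 = 2.4
  Assignments 54 × 0.35 = 18.9
  Essays 63 × 0.41 = 25.83
  Midterm exam 65.5 × 0.19 = 12.445
Sum = 59.575
59.575 < 60 → F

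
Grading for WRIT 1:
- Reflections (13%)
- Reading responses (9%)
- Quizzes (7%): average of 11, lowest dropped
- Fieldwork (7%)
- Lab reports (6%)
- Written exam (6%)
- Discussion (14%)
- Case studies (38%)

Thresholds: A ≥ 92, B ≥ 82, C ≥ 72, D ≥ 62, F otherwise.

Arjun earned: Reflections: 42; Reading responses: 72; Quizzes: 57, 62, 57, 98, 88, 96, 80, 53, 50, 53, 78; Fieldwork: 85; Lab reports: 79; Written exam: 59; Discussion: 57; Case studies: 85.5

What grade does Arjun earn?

D

Quizzes: drop 50 → average of remaining 10 = 722/10 = 72.2
Weighted total:
  Reflections 42 × 0.13 = 5.46
  Reading responses 72 × 0.09 = 6.48
  Quizzes 72.2 × 0.07 = 5.054
  Fieldwork 85 × 0.07 = 5.95
  Lab reports 79 × 0.06 = 4.74
  Written exam 59 × 0.06 = 3.54
  Discussion 57 × 0.14 = 7.98
  Case studies 85.5 × 0.38 = 32.49
Sum = 71.694
71.694 is ≥ 62 and < 72 → D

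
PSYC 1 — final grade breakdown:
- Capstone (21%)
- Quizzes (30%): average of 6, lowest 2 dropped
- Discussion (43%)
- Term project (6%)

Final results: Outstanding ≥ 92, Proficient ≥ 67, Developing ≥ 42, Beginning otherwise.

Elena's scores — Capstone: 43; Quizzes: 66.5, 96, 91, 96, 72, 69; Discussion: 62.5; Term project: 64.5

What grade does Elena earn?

Developing

Quizzes: drop 66.5, 69 → average of remaining 4 = 355/4 = 88.75
Weighted total:
  Capstone 43 × 0.21 = 9.03
  Quizzes 88.75 × 0.3 = 26.625
  Discussion 62.5 × 0.43 = 26.875
  Term project 64.5 × 0.06 = 3.87
Sum = 66.4
66.4 is ≥ 42 and < 67 → Developing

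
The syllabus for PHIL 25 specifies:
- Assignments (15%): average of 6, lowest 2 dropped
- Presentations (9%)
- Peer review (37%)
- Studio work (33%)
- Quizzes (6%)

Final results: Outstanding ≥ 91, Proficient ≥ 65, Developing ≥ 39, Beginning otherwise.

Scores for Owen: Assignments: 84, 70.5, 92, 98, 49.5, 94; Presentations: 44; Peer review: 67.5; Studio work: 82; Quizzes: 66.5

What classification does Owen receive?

Assignments: drop 49.5, 70.5 → average of remaining 4 = 368/4 = 92
Weighted total:
  Assignments 92 × 0.15 = 13.8
  Presentations 44 × 0.09 = 3.96
  Peer review 67.5 × 0.37 = 24.975
  Studio work 82 × 0.33 = 27.06
  Quizzes 66.5 × 0.06 = 3.99
Sum = 73.785
73.785 is ≥ 65 and < 91 → Proficient

Proficient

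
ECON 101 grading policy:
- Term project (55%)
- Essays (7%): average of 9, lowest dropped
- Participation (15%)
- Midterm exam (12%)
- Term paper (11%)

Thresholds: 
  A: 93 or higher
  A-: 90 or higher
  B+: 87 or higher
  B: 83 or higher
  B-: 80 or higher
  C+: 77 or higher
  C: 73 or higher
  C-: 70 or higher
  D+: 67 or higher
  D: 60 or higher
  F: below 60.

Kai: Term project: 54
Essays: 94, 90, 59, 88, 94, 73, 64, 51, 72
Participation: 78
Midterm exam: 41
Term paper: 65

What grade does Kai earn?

Essays: drop 51 → average of remaining 8 = 634/8 = 79.25
Weighted total:
  Term project 54 × 0.55 = 29.7
  Essays 79.25 × 0.07 = 5.5475
  Participation 78 × 0.15 = 11.7
  Midterm exam 41 × 0.12 = 4.92
  Term paper 65 × 0.11 = 7.15
Sum = 59.0175
59.0175 < 60 → F

F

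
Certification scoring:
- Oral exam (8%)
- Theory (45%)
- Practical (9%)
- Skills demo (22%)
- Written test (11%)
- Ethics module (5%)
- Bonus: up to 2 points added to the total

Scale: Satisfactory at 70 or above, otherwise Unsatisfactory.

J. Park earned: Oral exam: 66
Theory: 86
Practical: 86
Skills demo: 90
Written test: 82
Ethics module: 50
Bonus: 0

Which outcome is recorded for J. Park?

Satisfactory

Weighted total:
  Oral exam 66 × 0.08 = 5.28
  Theory 86 × 0.45 = 38.7
  Practical 86 × 0.09 = 7.74
  Skills demo 90 × 0.22 = 19.8
  Written test 82 × 0.11 = 9.02
  Ethics module 50 × 0.05 = 2.5
Sum = 83.04
Bonus: 83.04 + 0 = 83.04
83.04 ≥ 70 → Satisfactory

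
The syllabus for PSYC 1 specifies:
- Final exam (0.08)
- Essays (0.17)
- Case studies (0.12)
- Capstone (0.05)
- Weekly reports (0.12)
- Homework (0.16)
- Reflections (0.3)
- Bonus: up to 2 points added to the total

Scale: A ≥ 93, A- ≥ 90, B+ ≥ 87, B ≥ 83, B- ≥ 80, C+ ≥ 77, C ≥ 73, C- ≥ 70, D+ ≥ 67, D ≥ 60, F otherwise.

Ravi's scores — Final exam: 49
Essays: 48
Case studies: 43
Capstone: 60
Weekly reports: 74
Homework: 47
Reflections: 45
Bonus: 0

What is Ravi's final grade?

Weighted total:
  Final exam 49 × 0.08 = 3.92
  Essays 48 × 0.17 = 8.16
  Case studies 43 × 0.12 = 5.16
  Capstone 60 × 0.05 = 3
  Weekly reports 74 × 0.12 = 8.88
  Homework 47 × 0.16 = 7.52
  Reflections 45 × 0.3 = 13.5
Sum = 50.14
Bonus: 50.14 + 0 = 50.14
50.14 < 60 → F

F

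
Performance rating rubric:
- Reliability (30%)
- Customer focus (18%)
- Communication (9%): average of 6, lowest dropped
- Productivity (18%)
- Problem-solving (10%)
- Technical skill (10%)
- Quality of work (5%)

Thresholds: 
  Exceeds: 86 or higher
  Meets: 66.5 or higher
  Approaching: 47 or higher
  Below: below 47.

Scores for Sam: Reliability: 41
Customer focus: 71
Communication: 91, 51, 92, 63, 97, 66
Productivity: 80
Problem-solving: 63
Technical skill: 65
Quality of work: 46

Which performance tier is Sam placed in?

Communication: drop 51 → average of remaining 5 = 409/5 = 81.8
Weighted total:
  Reliability 41 × 0.3 = 12.3
  Customer focus 71 × 0.18 = 12.78
  Communication 81.8 × 0.09 = 7.362
  Productivity 80 × 0.18 = 14.4
  Problem-solving 63 × 0.1 = 6.3
  Technical skill 65 × 0.1 = 6.5
  Quality of work 46 × 0.05 = 2.3
Sum = 61.942
61.942 is ≥ 47 and < 66.5 → Approaching

Approaching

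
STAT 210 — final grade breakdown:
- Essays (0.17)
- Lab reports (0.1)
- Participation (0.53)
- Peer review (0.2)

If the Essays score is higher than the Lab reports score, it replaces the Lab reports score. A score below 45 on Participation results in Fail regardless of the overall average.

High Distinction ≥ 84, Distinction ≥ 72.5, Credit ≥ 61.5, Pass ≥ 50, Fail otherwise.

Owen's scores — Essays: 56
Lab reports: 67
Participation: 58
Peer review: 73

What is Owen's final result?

Credit

Essays (56) ≤ Lab reports (67), so Lab reports stays at 67.
Participation score 58 ≥ 45: minimum met.
Weighted total:
  Essays 56 × 0.17 = 9.52
  Lab reports 67 × 0.1 = 6.7
  Participation 58 × 0.53 = 30.74
  Peer review 73 × 0.2 = 14.6
Sum = 61.56
61.56 is ≥ 61.5 and < 72.5 → Credit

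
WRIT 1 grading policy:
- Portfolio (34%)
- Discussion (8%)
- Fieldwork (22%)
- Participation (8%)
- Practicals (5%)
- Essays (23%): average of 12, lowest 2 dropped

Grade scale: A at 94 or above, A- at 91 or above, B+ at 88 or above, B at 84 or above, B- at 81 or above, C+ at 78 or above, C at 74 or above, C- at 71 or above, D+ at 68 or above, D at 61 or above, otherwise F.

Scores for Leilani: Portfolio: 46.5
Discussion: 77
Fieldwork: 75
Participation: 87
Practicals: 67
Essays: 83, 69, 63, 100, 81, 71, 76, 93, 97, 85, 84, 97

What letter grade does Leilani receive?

D+

Essays: drop 63, 69 → average of remaining 10 = 867/10 = 86.7
Weighted total:
  Portfolio 46.5 × 0.34 = 15.81
  Discussion 77 × 0.08 = 6.16
  Fieldwork 75 × 0.22 = 16.5
  Participation 87 × 0.08 = 6.96
  Practicals 67 × 0.05 = 3.35
  Essays 86.7 × 0.23 = 19.941
Sum = 68.721
68.721 is ≥ 68 and < 71 → D+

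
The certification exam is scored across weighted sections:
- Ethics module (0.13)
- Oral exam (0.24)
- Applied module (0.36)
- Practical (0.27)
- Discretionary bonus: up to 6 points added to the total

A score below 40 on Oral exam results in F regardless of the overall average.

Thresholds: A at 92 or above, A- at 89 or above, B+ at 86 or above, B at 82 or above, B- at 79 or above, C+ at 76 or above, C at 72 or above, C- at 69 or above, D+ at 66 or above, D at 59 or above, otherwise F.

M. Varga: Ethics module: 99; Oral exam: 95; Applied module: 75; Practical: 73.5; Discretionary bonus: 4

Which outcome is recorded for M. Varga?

B+

Oral exam score 95 ≥ 40: minimum met.
Weighted total:
  Ethics module 99 × 0.13 = 12.87
  Oral exam 95 × 0.24 = 22.8
  Applied module 75 × 0.36 = 27
  Practical 73.5 × 0.27 = 19.845
Sum = 82.515
Discretionary bonus: 82.515 + 4 = 86.515
86.515 is ≥ 86 and < 89 → B+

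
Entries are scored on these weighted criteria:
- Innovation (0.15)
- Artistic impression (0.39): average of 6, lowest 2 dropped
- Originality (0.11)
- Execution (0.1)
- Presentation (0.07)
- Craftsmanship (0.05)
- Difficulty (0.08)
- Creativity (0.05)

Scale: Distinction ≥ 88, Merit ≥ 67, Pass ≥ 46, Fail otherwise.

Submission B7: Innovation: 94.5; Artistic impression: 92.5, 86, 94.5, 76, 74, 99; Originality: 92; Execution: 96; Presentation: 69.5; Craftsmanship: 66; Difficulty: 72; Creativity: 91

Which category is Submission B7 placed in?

Artistic impression: drop 74, 76 → average of remaining 4 = 372/4 = 93
Weighted total:
  Innovation 94.5 × 0.15 = 14.175
  Artistic impression 93 × 0.39 = 36.27
  Originality 92 × 0.11 = 10.12
  Execution 96 × 0.1 = 9.6
  Presentation 69.5 × 0.07 = 4.865
  Craftsmanship 66 × 0.05 = 3.3
  Difficulty 72 × 0.08 = 5.76
  Creativity 91 × 0.05 = 4.55
Sum = 88.64
88.64 ≥ 88 → Distinction

Distinction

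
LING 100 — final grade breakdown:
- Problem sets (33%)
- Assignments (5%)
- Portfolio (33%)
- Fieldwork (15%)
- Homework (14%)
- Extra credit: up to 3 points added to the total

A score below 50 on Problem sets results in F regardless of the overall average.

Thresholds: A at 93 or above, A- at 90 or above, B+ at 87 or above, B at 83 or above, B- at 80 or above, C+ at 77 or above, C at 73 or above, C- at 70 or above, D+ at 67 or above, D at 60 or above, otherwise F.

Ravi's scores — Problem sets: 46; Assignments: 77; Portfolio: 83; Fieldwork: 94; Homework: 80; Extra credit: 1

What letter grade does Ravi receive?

Problem sets score 46 < 50: minimum not met.
Weighted total:
  Problem sets 46 × 0.33 = 15.18
  Assignments 77 × 0.05 = 3.85
  Portfolio 83 × 0.33 = 27.39
  Fieldwork 94 × 0.15 = 14.1
  Homework 80 × 0.14 = 11.2
Sum = 71.72
Extra credit: 71.72 + 1 = 72.72
Because the Problem sets minimum was not met, the result is F.

F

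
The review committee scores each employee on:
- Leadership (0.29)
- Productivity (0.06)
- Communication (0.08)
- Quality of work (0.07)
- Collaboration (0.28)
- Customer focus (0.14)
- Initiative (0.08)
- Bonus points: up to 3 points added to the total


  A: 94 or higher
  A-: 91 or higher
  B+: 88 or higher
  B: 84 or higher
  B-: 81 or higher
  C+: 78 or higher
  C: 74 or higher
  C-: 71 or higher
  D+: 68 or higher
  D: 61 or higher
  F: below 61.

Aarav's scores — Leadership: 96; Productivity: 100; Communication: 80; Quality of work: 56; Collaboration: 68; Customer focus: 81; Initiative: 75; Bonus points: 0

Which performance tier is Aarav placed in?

C+

Weighted total:
  Leadership 96 × 0.29 = 27.84
  Productivity 100 × 0.06 = 6
  Communication 80 × 0.08 = 6.4
  Quality of work 56 × 0.07 = 3.92
  Collaboration 68 × 0.28 = 19.04
  Customer focus 81 × 0.14 = 11.34
  Initiative 75 × 0.08 = 6
Sum = 80.54
Bonus points: 80.54 + 0 = 80.54
80.54 is ≥ 78 and < 81 → C+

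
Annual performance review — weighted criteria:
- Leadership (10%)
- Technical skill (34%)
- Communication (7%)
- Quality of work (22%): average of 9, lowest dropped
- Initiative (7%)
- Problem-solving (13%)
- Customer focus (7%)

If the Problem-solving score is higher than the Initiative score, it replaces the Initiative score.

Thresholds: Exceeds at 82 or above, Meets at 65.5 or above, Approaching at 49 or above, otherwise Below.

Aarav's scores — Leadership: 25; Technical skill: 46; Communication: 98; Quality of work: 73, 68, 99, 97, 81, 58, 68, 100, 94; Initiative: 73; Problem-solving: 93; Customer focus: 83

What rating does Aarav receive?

Quality of work: drop 58 → average of remaining 8 = 680/8 = 85
Problem-solving (93) > Initiative (73), so Initiative counts as 93.
Weighted total:
  Leadership 25 × 0.1 = 2.5
  Technical skill 46 × 0.34 = 15.64
  Communication 98 × 0.07 = 6.86
  Quality of work 85 × 0.22 = 18.7
  Initiative 93 × 0.07 = 6.51
  Problem-solving 93 × 0.13 = 12.09
  Customer focus 83 × 0.07 = 5.81
Sum = 68.11
68.11 is ≥ 65.5 and < 82 → Meets

Meets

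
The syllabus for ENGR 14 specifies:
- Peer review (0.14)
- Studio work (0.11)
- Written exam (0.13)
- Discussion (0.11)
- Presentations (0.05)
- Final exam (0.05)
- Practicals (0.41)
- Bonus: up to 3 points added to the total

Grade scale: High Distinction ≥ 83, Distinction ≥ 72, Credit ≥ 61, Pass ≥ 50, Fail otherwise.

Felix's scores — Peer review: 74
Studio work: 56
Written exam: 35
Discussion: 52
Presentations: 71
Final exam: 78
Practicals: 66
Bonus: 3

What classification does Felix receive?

Credit

Weighted total:
  Peer review 74 × 0.14 = 10.36
  Studio work 56 × 0.11 = 6.16
  Written exam 35 × 0.13 = 4.55
  Discussion 52 × 0.11 = 5.72
  Presentations 71 × 0.05 = 3.55
  Final exam 78 × 0.05 = 3.9
  Practicals 66 × 0.41 = 27.06
Sum = 61.3
Bonus: 61.3 + 3 = 64.3
64.3 is ≥ 61 and < 72 → Credit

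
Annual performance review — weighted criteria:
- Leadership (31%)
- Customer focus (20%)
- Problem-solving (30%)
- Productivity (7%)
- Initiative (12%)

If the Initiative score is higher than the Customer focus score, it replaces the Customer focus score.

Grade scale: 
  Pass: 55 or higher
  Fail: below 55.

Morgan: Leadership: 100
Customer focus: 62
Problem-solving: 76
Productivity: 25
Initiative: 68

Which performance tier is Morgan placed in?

Pass

Initiative (68) > Customer focus (62), so Customer focus counts as 68.
Weighted total:
  Leadership 100 × 0.31 = 31
  Customer focus 68 × 0.2 = 13.6
  Problem-solving 76 × 0.3 = 22.8
  Productivity 25 × 0.07 = 1.75
  Initiative 68 × 0.12 = 8.16
Sum = 77.31
77.31 ≥ 55 → Pass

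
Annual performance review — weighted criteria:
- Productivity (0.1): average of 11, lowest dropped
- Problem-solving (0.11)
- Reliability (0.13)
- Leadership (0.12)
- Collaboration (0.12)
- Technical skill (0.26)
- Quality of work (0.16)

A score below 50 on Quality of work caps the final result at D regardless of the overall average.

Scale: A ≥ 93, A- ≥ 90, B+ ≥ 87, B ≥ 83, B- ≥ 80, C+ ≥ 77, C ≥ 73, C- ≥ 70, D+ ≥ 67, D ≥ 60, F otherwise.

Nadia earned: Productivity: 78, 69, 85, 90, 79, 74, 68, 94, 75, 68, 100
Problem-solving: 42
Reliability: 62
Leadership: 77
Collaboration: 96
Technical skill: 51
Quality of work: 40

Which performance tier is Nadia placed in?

Productivity: drop 68 → average of remaining 10 = 812/10 = 81.2
Quality of work score 40 < 50: minimum not met.
Weighted total:
  Productivity 81.2 × 0.1 = 8.12
  Problem-solving 42 × 0.11 = 4.62
  Reliability 62 × 0.13 = 8.06
  Leadership 77 × 0.12 = 9.24
  Collaboration 96 × 0.12 = 11.52
  Technical skill 51 × 0.26 = 13.26
  Quality of work 40 × 0.16 = 6.4
Sum = 61.22
61.22 would be D; cap at D applies → D.

D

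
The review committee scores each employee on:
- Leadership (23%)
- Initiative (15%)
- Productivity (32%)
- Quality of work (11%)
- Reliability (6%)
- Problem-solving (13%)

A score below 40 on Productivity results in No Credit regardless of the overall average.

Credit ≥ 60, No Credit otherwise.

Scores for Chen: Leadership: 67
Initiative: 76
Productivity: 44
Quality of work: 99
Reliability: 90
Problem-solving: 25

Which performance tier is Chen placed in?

Productivity score 44 ≥ 40: minimum met.
Weighted total:
  Leadership 67 × 0.23 = 15.41
  Initiative 76 × 0.15 = 11.4
  Productivity 44 × 0.32 = 14.08
  Quality of work 99 × 0.11 = 10.89
  Reliability 90 × 0.06 = 5.4
  Problem-solving 25 × 0.13 = 3.25
Sum = 60.43
60.43 ≥ 60 → Credit

Credit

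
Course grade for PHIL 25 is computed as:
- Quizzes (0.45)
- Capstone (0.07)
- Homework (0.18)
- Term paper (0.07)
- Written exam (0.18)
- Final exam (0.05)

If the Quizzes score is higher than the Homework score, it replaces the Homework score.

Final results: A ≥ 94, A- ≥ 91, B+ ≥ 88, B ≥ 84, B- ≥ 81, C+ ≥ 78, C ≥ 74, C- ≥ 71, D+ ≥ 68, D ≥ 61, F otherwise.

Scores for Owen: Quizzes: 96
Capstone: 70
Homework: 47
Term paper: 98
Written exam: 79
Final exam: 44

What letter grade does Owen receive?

Quizzes (96) > Homework (47), so Homework counts as 96.
Weighted total:
  Quizzes 96 × 0.45 = 43.2
  Capstone 70 × 0.07 = 4.9
  Homework 96 × 0.18 = 17.28
  Term paper 98 × 0.07 = 6.86
  Written exam 79 × 0.18 = 14.22
  Final exam 44 × 0.05 = 2.2
Sum = 88.66
88.66 is ≥ 88 and < 91 → B+

B+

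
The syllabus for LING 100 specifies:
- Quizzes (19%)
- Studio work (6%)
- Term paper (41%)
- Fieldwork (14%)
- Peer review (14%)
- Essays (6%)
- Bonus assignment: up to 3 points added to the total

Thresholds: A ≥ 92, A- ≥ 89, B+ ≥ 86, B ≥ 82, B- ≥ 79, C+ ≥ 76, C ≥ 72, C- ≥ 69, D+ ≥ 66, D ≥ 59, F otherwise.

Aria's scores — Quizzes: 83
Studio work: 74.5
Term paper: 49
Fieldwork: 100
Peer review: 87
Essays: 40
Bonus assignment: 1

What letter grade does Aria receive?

C-

Weighted total:
  Quizzes 83 × 0.19 = 15.77
  Studio work 74.5 × 0.06 = 4.47
  Term paper 49 × 0.41 = 20.09
  Fieldwork 100 × 0.14 = 14
  Peer review 87 × 0.14 = 12.18
  Essays 40 × 0.06 = 2.4
Sum = 68.91
Bonus assignment: 68.91 + 1 = 69.91
69.91 is ≥ 69 and < 72 → C-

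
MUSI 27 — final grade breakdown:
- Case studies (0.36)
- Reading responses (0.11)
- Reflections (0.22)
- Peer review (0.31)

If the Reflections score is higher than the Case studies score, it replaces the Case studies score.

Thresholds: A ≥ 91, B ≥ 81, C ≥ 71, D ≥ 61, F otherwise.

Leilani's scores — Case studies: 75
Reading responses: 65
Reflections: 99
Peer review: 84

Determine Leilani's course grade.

Reflections (99) > Case studies (75), so Case studies counts as 99.
Weighted total:
  Case studies 99 × 0.36 = 35.64
  Reading responses 65 × 0.11 = 7.15
  Reflections 99 × 0.22 = 21.78
  Peer review 84 × 0.31 = 26.04
Sum = 90.61
90.61 is ≥ 81 and < 91 → B

B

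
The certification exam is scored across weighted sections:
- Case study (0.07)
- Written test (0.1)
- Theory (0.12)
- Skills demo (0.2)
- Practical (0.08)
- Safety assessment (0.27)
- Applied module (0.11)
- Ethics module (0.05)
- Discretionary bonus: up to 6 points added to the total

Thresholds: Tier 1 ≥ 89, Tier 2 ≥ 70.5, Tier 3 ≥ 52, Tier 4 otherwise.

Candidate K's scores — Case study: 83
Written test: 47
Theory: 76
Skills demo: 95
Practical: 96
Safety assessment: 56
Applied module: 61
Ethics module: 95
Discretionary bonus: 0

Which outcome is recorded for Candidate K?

Weighted total:
  Case study 83 × 0.07 = 5.81
  Written test 47 × 0.1 = 4.7
  Theory 76 × 0.12 = 9.12
  Skills demo 95 × 0.2 = 19
  Practical 96 × 0.08 = 7.68
  Safety assessment 56 × 0.27 = 15.12
  Applied module 61 × 0.11 = 6.71
  Ethics module 95 × 0.05 = 4.75
Sum = 72.89
Discretionary bonus: 72.89 + 0 = 72.89
72.89 is ≥ 70.5 and < 89 → Tier 2

Tier 2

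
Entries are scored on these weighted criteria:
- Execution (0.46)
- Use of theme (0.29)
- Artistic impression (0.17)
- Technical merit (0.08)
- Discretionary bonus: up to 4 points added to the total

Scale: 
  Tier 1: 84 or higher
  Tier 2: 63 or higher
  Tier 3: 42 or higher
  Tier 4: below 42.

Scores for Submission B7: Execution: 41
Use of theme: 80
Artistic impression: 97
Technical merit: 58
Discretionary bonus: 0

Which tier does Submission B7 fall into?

Weighted total:
  Execution 41 × 0.46 = 18.86
  Use of theme 80 × 0.29 = 23.2
  Artistic impression 97 × 0.17 = 16.49
  Technical merit 58 × 0.08 = 4.64
Sum = 63.19
Discretionary bonus: 63.19 + 0 = 63.19
63.19 is ≥ 63 and < 84 → Tier 2

Tier 2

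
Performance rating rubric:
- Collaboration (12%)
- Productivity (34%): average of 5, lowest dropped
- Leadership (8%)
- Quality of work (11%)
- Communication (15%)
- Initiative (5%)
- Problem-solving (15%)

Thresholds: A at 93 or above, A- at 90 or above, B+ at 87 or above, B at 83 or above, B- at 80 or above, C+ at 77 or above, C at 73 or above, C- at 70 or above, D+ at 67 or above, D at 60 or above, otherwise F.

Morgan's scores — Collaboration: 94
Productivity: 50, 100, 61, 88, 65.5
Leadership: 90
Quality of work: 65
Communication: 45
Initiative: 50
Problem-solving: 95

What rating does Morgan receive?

C

Productivity: drop 50 → average of remaining 4 = 314.5/4 = 78.625
Weighted total:
  Collaboration 94 × 0.12 = 11.28
  Productivity 78.625 × 0.34 = 26.7325
  Leadership 90 × 0.08 = 7.2
  Quality of work 65 × 0.11 = 7.15
  Communication 45 × 0.15 = 6.75
  Initiative 50 × 0.05 = 2.5
  Problem-solving 95 × 0.15 = 14.25
Sum = 75.8625
75.8625 is ≥ 73 and < 77 → C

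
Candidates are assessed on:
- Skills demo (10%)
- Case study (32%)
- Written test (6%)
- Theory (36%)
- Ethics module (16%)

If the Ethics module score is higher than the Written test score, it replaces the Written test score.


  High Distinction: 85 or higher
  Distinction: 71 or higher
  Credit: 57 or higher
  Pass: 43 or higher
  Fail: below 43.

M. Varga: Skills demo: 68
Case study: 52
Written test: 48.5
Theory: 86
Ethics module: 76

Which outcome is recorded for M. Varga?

Distinction

Ethics module (76) > Written test (48.5), so Written test counts as 76.
Weighted total:
  Skills demo 68 × 0.1 = 6.8
  Case study 52 × 0.32 = 16.64
  Written test 76 × 0.06 = 4.56
  Theory 86 × 0.36 = 30.96
  Ethics module 76 × 0.16 = 12.16
Sum = 71.12
71.12 is ≥ 71 and < 85 → Distinction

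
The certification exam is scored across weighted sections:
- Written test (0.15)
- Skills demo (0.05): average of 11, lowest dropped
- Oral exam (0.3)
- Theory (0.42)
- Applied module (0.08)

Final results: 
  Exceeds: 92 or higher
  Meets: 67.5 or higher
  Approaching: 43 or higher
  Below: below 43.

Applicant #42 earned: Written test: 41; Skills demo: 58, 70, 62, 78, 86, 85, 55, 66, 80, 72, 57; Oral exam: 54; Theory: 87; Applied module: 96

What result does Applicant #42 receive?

Skills demo: drop 55 → average of remaining 10 = 714/10 = 71.4
Weighted total:
  Written test 41 × 0.15 = 6.15
  Skills demo 71.4 × 0.05 = 3.57
  Oral exam 54 × 0.3 = 16.2
  Theory 87 × 0.42 = 36.54
  Applied module 96 × 0.08 = 7.68
Sum = 70.14
70.14 is ≥ 67.5 and < 92 → Meets

Meets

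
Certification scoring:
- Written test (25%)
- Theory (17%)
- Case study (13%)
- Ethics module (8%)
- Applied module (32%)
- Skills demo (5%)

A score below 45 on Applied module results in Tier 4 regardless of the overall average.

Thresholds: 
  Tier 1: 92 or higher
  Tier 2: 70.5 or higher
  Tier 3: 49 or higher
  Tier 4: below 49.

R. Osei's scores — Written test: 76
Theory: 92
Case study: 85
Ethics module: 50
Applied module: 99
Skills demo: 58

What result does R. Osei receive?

Tier 2

Applied module score 99 ≥ 45: minimum met.
Weighted total:
  Written test 76 × 0.25 = 19
  Theory 92 × 0.17 = 15.64
  Case study 85 × 0.13 = 11.05
  Ethics module 50 × 0.08 = 4
  Applied module 99 × 0.32 = 31.68
  Skills demo 58 × 0.05 = 2.9
Sum = 84.27
84.27 is ≥ 70.5 and < 92 → Tier 2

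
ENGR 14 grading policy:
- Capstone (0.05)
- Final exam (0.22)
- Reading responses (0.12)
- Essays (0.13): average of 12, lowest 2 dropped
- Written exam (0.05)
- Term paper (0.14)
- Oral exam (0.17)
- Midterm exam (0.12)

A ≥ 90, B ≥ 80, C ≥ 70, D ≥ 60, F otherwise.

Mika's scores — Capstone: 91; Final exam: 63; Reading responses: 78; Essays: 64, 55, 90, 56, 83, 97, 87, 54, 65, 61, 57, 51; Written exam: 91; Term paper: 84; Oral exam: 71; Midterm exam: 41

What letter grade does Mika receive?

Essays: drop 51, 54 → average of remaining 10 = 715/10 = 71.5
Weighted total:
  Capstone 91 × 0.05 = 4.55
  Final exam 63 × 0.22 = 13.86
  Reading responses 78 × 0.12 = 9.36
  Essays 71.5 × 0.13 = 9.295
  Written exam 91 × 0.05 = 4.55
  Term paper 84 × 0.14 = 11.76
  Oral exam 71 × 0.17 = 12.07
  Midterm exam 41 × 0.12 = 4.92
Sum = 70.365
70.365 is ≥ 70 and < 80 → C

C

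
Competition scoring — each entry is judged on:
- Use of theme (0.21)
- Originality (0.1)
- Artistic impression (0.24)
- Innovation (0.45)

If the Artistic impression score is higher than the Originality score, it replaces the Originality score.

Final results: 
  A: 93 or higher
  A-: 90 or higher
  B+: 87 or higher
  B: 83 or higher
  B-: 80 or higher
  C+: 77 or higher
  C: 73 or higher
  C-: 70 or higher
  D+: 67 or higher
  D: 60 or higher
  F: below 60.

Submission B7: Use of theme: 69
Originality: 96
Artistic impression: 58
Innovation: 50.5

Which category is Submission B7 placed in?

D

Artistic impression (58) ≤ Originality (96), so Originality stays at 96.
Weighted total:
  Use of theme 69 × 0.21 = 14.49
  Originality 96 × 0.1 = 9.6
  Artistic impression 58 × 0.24 = 13.92
  Innovation 50.5 × 0.45 = 22.725
Sum = 60.735
60.735 is ≥ 60 and < 67 → D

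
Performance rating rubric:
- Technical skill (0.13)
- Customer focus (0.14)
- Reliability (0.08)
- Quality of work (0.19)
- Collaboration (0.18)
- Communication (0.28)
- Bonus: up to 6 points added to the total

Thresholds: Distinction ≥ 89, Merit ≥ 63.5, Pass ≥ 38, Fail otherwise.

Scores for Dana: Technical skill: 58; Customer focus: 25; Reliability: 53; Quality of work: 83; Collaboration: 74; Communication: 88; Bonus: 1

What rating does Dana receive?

Merit

Weighted total:
  Technical skill 58 × 0.13 = 7.54
  Customer focus 25 × 0.14 = 3.5
  Reliability 53 × 0.08 = 4.24
  Quality of work 83 × 0.19 = 15.77
  Collaboration 74 × 0.18 = 13.32
  Communication 88 × 0.28 = 24.64
Sum = 69.01
Bonus: 69.01 + 1 = 70.01
70.01 is ≥ 63.5 and < 89 → Merit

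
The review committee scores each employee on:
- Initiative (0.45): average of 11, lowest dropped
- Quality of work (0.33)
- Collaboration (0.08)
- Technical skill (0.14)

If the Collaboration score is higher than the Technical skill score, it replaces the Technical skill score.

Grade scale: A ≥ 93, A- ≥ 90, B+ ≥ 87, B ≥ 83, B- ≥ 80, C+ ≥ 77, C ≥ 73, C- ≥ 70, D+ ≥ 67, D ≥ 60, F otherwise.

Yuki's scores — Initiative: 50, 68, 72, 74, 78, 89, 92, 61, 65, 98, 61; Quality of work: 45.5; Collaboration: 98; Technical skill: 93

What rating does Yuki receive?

C-

Initiative: drop 50 → average of remaining 10 = 758/10 = 75.8
Collaboration (98) > Technical skill (93), so Technical skill counts as 98.
Weighted total:
  Initiative 75.8 × 0.45 = 34.11
  Quality of work 45.5 × 0.33 = 15.015
  Collaboration 98 × 0.08 = 7.84
  Technical skill 98 × 0.14 = 13.72
Sum = 70.685
70.685 is ≥ 70 and < 73 → C-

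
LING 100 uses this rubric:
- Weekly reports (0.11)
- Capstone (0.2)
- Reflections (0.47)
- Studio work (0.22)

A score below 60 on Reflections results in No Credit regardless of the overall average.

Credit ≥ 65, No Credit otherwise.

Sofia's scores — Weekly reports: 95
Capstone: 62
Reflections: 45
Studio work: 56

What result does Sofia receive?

No Credit

Reflections score 45 < 60: minimum not met.
Weighted total:
  Weekly reports 95 × 0.11 = 10.45
  Capstone 62 × 0.2 = 12.4
  Reflections 45 × 0.47 = 21.15
  Studio work 56 × 0.22 = 12.32
Sum = 56.32
Because the Reflections minimum was not met, the result is No Credit.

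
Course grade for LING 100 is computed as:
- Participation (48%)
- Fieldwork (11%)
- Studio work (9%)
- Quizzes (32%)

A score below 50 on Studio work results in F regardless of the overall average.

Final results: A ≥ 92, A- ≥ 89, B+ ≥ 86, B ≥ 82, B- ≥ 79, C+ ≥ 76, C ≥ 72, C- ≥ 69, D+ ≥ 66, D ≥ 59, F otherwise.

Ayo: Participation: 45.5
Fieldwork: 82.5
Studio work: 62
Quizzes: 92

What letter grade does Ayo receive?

Studio work score 62 ≥ 50: minimum met.
Weighted total:
  Participation 45.5 × 0.48 = 21.84
  Fieldwork 82.5 × 0.11 = 9.075
  Studio work 62 × 0.09 = 5.58
  Quizzes 92 × 0.32 = 29.44
Sum = 65.935
65.935 is ≥ 59 and < 66 → D

D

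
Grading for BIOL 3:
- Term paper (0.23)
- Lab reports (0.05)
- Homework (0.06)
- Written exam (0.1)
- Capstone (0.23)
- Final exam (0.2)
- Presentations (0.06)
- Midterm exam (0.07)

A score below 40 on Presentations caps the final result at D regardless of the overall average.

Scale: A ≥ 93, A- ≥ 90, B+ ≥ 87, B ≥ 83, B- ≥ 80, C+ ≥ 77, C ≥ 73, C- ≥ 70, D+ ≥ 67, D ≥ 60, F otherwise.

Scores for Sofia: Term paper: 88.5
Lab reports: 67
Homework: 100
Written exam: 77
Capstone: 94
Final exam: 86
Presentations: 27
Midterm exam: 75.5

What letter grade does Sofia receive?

D

Presentations score 27 < 40: minimum not met.
Weighted total:
  Term paper 88.5 × 0.23 = 20.355
  Lab reports 67 × 0.05 = 3.35
  Homework 100 × 0.06 = 6
  Written exam 77 × 0.1 = 7.7
  Capstone 94 × 0.23 = 21.62
  Final exam 86 × 0.2 = 17.2
  Presentations 27 × 0.06 = 1.62
  Midterm exam 75.5 × 0.07 = 5.285
Sum = 83.13
83.13 would be B; cap at D applies → D.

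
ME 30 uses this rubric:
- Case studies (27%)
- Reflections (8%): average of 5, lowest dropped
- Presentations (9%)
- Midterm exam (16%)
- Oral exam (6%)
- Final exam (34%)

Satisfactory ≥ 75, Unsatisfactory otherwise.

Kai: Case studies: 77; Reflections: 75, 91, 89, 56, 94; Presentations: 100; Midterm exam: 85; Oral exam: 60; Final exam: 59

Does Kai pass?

Reflections: drop 56 → average of remaining 4 = 349/4 = 87.25
Weighted total:
  Case studies 77 × 0.27 = 20.79
  Reflections 87.25 × 0.08 = 6.98
  Presentations 100 × 0.09 = 9
  Midterm exam 85 × 0.16 = 13.6
  Oral exam 60 × 0.06 = 3.6
  Final exam 59 × 0.34 = 20.06
Sum = 74.03
74.03 < 75 → Unsatisfactory

Unsatisfactory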